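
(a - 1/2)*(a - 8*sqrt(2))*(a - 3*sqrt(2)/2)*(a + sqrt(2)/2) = a^4 - 9*sqrt(2)*a^3 - a^3/2 + 9*sqrt(2)*a^2/2 + 29*a^2/2 - 29*a/4 + 12*sqrt(2)*a - 6*sqrt(2)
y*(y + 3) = y^2 + 3*y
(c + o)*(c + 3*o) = c^2 + 4*c*o + 3*o^2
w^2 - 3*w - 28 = (w - 7)*(w + 4)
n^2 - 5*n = n*(n - 5)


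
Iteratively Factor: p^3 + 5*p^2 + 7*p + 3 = (p + 3)*(p^2 + 2*p + 1) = (p + 1)*(p + 3)*(p + 1)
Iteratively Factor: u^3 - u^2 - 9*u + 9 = (u - 1)*(u^2 - 9) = (u - 3)*(u - 1)*(u + 3)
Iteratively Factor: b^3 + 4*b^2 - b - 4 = (b - 1)*(b^2 + 5*b + 4) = (b - 1)*(b + 4)*(b + 1)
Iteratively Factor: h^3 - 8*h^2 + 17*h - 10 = (h - 5)*(h^2 - 3*h + 2) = (h - 5)*(h - 2)*(h - 1)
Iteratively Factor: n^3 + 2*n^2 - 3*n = (n - 1)*(n^2 + 3*n) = (n - 1)*(n + 3)*(n)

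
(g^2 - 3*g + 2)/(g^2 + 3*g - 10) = (g - 1)/(g + 5)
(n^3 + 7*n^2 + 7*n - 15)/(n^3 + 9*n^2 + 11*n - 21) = (n + 5)/(n + 7)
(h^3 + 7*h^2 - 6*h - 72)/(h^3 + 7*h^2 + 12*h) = (h^2 + 3*h - 18)/(h*(h + 3))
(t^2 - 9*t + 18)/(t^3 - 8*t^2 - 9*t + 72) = (t - 6)/(t^2 - 5*t - 24)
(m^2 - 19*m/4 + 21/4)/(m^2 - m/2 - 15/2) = (4*m - 7)/(2*(2*m + 5))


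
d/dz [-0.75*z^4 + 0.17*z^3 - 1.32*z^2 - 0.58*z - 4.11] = -3.0*z^3 + 0.51*z^2 - 2.64*z - 0.58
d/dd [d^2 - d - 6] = 2*d - 1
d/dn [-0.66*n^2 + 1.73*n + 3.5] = 1.73 - 1.32*n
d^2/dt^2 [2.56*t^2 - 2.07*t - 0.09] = 5.12000000000000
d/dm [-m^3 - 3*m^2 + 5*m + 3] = -3*m^2 - 6*m + 5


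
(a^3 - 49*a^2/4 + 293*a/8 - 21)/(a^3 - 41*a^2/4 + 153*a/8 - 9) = (2*a - 7)/(2*a - 3)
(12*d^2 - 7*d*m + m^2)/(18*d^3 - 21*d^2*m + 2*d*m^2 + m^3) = (4*d - m)/(6*d^2 - 5*d*m - m^2)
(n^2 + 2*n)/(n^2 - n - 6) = n/(n - 3)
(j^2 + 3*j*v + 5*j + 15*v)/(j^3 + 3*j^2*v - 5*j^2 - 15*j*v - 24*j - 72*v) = (j + 5)/(j^2 - 5*j - 24)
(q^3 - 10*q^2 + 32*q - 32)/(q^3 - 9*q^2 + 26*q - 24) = (q - 4)/(q - 3)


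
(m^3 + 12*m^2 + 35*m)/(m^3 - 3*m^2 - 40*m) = (m + 7)/(m - 8)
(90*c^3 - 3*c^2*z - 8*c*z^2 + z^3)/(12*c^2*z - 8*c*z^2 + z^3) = (-15*c^2 - 2*c*z + z^2)/(z*(-2*c + z))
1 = 1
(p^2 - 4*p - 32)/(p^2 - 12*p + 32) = (p + 4)/(p - 4)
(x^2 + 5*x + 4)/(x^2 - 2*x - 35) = (x^2 + 5*x + 4)/(x^2 - 2*x - 35)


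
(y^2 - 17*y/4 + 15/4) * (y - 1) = y^3 - 21*y^2/4 + 8*y - 15/4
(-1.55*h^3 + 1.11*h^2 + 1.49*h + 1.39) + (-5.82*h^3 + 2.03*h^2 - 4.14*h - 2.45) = -7.37*h^3 + 3.14*h^2 - 2.65*h - 1.06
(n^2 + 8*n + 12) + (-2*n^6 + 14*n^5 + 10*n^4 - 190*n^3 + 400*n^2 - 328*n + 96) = -2*n^6 + 14*n^5 + 10*n^4 - 190*n^3 + 401*n^2 - 320*n + 108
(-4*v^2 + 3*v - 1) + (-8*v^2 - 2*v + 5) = -12*v^2 + v + 4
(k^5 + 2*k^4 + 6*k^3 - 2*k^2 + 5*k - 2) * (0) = 0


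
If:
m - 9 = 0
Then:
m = 9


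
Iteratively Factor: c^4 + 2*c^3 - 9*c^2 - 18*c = (c + 3)*(c^3 - c^2 - 6*c) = (c - 3)*(c + 3)*(c^2 + 2*c) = (c - 3)*(c + 2)*(c + 3)*(c)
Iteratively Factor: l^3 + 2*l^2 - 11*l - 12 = (l + 1)*(l^2 + l - 12) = (l + 1)*(l + 4)*(l - 3)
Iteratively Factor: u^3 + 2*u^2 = (u)*(u^2 + 2*u) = u*(u + 2)*(u)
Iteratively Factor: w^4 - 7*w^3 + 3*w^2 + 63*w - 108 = (w - 3)*(w^3 - 4*w^2 - 9*w + 36) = (w - 4)*(w - 3)*(w^2 - 9) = (w - 4)*(w - 3)^2*(w + 3)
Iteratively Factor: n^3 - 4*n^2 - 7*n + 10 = (n - 5)*(n^2 + n - 2) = (n - 5)*(n + 2)*(n - 1)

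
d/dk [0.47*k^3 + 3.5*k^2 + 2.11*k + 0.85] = 1.41*k^2 + 7.0*k + 2.11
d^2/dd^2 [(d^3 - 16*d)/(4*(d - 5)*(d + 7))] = (23*d^3 - 210*d^2 + 1995*d - 1120)/(2*(d^6 + 6*d^5 - 93*d^4 - 412*d^3 + 3255*d^2 + 7350*d - 42875))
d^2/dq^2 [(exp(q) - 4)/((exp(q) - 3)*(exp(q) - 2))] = (exp(4*q) - 11*exp(3*q) + 24*exp(2*q) + 26*exp(q) - 84)*exp(q)/(exp(6*q) - 15*exp(5*q) + 93*exp(4*q) - 305*exp(3*q) + 558*exp(2*q) - 540*exp(q) + 216)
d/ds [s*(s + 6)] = 2*s + 6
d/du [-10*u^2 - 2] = -20*u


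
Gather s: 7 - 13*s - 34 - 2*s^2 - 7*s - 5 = -2*s^2 - 20*s - 32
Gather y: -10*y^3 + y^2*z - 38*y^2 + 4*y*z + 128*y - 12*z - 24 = -10*y^3 + y^2*(z - 38) + y*(4*z + 128) - 12*z - 24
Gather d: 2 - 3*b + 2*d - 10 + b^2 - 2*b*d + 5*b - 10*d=b^2 + 2*b + d*(-2*b - 8) - 8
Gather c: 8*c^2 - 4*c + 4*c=8*c^2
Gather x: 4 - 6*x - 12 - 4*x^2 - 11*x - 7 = -4*x^2 - 17*x - 15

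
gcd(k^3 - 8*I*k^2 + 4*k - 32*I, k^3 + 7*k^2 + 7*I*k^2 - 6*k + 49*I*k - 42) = 1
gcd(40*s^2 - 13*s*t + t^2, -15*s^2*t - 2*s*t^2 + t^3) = 5*s - t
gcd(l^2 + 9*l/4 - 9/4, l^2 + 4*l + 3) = l + 3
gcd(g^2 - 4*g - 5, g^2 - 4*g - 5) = g^2 - 4*g - 5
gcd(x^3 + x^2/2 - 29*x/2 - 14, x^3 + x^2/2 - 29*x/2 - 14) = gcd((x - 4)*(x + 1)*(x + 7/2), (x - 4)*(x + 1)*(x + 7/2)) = x^3 + x^2/2 - 29*x/2 - 14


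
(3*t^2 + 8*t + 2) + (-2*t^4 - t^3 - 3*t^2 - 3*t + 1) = -2*t^4 - t^3 + 5*t + 3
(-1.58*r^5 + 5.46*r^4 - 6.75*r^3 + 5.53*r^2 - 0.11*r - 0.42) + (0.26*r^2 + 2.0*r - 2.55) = -1.58*r^5 + 5.46*r^4 - 6.75*r^3 + 5.79*r^2 + 1.89*r - 2.97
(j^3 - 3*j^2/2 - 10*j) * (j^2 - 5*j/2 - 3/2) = j^5 - 4*j^4 - 31*j^3/4 + 109*j^2/4 + 15*j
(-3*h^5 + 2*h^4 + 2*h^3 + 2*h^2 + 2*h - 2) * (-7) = 21*h^5 - 14*h^4 - 14*h^3 - 14*h^2 - 14*h + 14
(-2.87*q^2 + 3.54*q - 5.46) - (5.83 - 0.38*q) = -2.87*q^2 + 3.92*q - 11.29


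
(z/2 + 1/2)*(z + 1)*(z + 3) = z^3/2 + 5*z^2/2 + 7*z/2 + 3/2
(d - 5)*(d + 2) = d^2 - 3*d - 10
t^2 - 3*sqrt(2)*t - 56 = (t - 7*sqrt(2))*(t + 4*sqrt(2))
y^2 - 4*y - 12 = (y - 6)*(y + 2)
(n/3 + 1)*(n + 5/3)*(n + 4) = n^3/3 + 26*n^2/9 + 71*n/9 + 20/3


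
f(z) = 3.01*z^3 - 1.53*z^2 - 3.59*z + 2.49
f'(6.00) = 303.13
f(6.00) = 576.03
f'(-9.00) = 755.38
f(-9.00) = -2283.42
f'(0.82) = -0.03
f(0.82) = 0.18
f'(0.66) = -1.68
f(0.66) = 0.32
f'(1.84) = 21.35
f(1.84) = 9.46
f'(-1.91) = 35.20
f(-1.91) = -17.21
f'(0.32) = -3.64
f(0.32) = 1.28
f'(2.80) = 58.64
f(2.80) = 46.52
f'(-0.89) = 6.29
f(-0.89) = 2.35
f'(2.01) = 26.74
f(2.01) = 13.54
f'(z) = 9.03*z^2 - 3.06*z - 3.59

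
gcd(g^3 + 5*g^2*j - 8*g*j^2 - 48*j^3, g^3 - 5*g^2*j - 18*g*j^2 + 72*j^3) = g^2 + g*j - 12*j^2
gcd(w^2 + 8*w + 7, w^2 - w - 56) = w + 7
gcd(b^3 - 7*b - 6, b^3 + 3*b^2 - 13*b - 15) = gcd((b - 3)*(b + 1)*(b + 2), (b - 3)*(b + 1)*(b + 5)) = b^2 - 2*b - 3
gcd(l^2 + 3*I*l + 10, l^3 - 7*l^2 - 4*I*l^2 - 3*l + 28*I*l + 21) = 1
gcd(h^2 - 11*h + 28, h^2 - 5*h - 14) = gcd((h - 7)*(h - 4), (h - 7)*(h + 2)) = h - 7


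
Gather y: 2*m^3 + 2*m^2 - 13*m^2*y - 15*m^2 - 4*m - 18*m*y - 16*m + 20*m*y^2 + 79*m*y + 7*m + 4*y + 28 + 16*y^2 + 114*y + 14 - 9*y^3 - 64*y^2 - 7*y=2*m^3 - 13*m^2 - 13*m - 9*y^3 + y^2*(20*m - 48) + y*(-13*m^2 + 61*m + 111) + 42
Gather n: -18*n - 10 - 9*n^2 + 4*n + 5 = -9*n^2 - 14*n - 5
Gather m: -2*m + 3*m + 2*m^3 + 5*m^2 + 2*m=2*m^3 + 5*m^2 + 3*m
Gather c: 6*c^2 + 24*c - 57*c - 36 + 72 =6*c^2 - 33*c + 36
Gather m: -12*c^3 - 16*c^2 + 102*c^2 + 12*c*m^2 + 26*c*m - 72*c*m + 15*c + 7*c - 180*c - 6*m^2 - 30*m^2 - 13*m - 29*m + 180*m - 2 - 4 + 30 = -12*c^3 + 86*c^2 - 158*c + m^2*(12*c - 36) + m*(138 - 46*c) + 24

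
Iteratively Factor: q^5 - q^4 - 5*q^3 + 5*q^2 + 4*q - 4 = (q - 1)*(q^4 - 5*q^2 + 4) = (q - 1)*(q + 1)*(q^3 - q^2 - 4*q + 4) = (q - 1)^2*(q + 1)*(q^2 - 4) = (q - 2)*(q - 1)^2*(q + 1)*(q + 2)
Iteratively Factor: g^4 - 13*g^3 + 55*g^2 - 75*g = (g - 5)*(g^3 - 8*g^2 + 15*g) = (g - 5)^2*(g^2 - 3*g) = g*(g - 5)^2*(g - 3)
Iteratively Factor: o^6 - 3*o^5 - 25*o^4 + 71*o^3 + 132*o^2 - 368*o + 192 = (o + 4)*(o^5 - 7*o^4 + 3*o^3 + 59*o^2 - 104*o + 48) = (o + 3)*(o + 4)*(o^4 - 10*o^3 + 33*o^2 - 40*o + 16) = (o - 1)*(o + 3)*(o + 4)*(o^3 - 9*o^2 + 24*o - 16) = (o - 4)*(o - 1)*(o + 3)*(o + 4)*(o^2 - 5*o + 4) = (o - 4)^2*(o - 1)*(o + 3)*(o + 4)*(o - 1)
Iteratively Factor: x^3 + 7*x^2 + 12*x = (x)*(x^2 + 7*x + 12) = x*(x + 3)*(x + 4)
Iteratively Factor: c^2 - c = (c)*(c - 1)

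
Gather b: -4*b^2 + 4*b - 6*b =-4*b^2 - 2*b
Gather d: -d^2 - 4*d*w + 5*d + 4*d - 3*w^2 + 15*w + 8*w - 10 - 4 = -d^2 + d*(9 - 4*w) - 3*w^2 + 23*w - 14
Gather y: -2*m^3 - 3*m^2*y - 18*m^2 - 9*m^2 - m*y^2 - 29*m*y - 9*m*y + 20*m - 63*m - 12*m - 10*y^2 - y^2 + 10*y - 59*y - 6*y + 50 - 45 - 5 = -2*m^3 - 27*m^2 - 55*m + y^2*(-m - 11) + y*(-3*m^2 - 38*m - 55)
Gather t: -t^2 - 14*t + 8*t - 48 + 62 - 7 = -t^2 - 6*t + 7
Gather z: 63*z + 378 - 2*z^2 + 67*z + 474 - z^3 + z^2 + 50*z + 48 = -z^3 - z^2 + 180*z + 900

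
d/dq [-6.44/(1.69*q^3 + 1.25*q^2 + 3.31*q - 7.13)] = (32.6508*q^2 + 16.1*q + 21.3164)/(1.69*q^3 + 1.25*q^2 + 3.31*q - 7.13)^2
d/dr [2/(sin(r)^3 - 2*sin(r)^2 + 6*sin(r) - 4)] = 2*(-3*sin(r)^2 + 4*sin(r) - 6)*cos(r)/(sin(r)^3 - 2*sin(r)^2 + 6*sin(r) - 4)^2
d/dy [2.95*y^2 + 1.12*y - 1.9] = 5.9*y + 1.12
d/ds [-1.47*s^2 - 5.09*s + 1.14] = -2.94*s - 5.09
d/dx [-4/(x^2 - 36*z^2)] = 8*x/(x^2 - 36*z^2)^2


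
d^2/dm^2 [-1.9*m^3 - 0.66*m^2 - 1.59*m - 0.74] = -11.4*m - 1.32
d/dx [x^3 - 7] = 3*x^2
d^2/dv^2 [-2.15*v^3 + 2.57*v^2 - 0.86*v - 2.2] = 5.14 - 12.9*v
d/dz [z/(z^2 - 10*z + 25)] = (-z - 5)/(z^3 - 15*z^2 + 75*z - 125)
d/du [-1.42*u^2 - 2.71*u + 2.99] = -2.84*u - 2.71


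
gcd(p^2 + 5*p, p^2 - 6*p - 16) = 1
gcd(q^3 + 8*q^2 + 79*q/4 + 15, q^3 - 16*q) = q + 4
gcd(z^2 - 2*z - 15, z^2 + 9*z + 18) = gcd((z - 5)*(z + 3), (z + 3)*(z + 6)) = z + 3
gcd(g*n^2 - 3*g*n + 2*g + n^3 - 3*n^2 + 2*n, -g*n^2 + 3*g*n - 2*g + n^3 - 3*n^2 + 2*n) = n^2 - 3*n + 2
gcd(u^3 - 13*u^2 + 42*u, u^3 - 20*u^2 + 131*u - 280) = u - 7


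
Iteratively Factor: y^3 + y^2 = (y)*(y^2 + y) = y*(y + 1)*(y)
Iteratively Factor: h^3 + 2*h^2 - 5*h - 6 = (h + 1)*(h^2 + h - 6) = (h - 2)*(h + 1)*(h + 3)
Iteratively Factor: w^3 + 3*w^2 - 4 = (w + 2)*(w^2 + w - 2) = (w + 2)^2*(w - 1)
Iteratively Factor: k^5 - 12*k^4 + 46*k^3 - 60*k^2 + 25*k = (k)*(k^4 - 12*k^3 + 46*k^2 - 60*k + 25) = k*(k - 5)*(k^3 - 7*k^2 + 11*k - 5) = k*(k - 5)*(k - 1)*(k^2 - 6*k + 5) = k*(k - 5)*(k - 1)^2*(k - 5)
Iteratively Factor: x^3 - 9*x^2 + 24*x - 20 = (x - 2)*(x^2 - 7*x + 10) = (x - 2)^2*(x - 5)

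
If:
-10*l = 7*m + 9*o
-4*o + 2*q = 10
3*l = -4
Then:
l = -4/3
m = 215/42 - 9*q/14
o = q/2 - 5/2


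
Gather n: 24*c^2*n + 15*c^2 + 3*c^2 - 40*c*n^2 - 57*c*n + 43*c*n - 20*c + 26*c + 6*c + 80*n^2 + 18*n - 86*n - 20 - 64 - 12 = 18*c^2 + 12*c + n^2*(80 - 40*c) + n*(24*c^2 - 14*c - 68) - 96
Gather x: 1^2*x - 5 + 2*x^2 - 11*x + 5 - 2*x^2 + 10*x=0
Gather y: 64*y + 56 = 64*y + 56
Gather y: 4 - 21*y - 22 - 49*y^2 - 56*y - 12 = -49*y^2 - 77*y - 30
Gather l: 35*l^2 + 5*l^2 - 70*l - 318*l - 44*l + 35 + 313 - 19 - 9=40*l^2 - 432*l + 320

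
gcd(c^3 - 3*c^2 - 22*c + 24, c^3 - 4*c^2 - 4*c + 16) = 1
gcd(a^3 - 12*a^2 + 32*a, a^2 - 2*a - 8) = a - 4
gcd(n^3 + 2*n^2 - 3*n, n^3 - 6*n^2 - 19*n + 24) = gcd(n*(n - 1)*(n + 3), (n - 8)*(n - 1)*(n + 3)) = n^2 + 2*n - 3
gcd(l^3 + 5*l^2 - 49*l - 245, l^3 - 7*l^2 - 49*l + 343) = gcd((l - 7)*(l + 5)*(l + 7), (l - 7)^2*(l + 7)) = l^2 - 49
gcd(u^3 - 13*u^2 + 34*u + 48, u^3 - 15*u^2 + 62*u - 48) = u^2 - 14*u + 48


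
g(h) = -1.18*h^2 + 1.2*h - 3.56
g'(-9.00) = 22.44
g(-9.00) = -109.94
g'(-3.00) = 8.28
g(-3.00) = -17.78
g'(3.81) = -7.79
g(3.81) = -16.12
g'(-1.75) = 5.33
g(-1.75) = -9.27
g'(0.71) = -0.48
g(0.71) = -3.30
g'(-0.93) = 3.39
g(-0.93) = -5.70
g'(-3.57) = 9.63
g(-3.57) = -22.88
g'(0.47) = 0.09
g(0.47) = -3.26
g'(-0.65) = 2.73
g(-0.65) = -4.84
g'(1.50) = -2.34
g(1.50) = -4.42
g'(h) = 1.2 - 2.36*h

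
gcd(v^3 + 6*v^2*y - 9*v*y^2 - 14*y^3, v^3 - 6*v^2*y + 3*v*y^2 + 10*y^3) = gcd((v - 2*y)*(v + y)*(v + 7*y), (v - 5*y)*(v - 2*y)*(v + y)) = -v^2 + v*y + 2*y^2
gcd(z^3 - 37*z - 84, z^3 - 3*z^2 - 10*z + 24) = z + 3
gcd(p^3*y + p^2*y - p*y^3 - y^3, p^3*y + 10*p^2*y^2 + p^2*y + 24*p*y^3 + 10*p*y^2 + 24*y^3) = p*y + y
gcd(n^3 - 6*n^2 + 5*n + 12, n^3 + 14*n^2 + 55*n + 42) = n + 1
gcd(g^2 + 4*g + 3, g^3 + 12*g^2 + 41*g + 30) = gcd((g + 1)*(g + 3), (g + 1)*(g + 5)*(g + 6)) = g + 1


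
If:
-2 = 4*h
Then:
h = -1/2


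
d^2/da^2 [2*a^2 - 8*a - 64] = 4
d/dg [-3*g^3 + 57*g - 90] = 57 - 9*g^2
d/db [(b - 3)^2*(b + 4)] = (b - 3)*(3*b + 5)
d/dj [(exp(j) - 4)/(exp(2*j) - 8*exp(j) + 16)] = -exp(j)/(exp(2*j) - 8*exp(j) + 16)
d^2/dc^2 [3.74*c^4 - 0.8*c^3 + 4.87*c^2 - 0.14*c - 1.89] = 44.88*c^2 - 4.8*c + 9.74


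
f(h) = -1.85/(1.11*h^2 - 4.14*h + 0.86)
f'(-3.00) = -0.04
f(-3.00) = -0.08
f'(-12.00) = -0.00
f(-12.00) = -0.01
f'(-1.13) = -0.25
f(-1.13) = -0.27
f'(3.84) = 4.59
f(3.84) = -1.39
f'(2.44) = 0.34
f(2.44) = 0.70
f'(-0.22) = -2.57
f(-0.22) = -1.01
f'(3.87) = 3.85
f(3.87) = -1.26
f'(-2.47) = -0.06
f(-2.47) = -0.10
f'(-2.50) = -0.05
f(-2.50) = -0.10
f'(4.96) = 0.22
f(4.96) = -0.24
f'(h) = -1.85*(4.14 - 2.22*h)/(1.11*h^2 - 4.14*h + 0.86)^2 = (4.107*h - 7.659)/(1.11*h^2 - 4.14*h + 0.86)^2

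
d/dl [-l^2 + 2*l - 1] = 2 - 2*l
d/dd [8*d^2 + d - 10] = 16*d + 1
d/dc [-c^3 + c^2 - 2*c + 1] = -3*c^2 + 2*c - 2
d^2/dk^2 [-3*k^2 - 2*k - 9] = -6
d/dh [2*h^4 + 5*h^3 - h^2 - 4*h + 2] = 8*h^3 + 15*h^2 - 2*h - 4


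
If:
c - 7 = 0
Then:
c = 7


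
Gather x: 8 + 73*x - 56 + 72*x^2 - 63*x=72*x^2 + 10*x - 48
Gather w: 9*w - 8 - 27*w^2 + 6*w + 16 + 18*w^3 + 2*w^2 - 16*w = 18*w^3 - 25*w^2 - w + 8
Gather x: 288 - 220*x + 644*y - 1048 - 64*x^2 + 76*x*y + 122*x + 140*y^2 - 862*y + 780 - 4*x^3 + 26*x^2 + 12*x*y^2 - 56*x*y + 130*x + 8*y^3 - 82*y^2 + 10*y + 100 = -4*x^3 - 38*x^2 + x*(12*y^2 + 20*y + 32) + 8*y^3 + 58*y^2 - 208*y + 120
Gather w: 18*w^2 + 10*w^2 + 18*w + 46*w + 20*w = 28*w^2 + 84*w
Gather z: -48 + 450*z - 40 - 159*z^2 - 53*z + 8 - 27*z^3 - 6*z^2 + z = -27*z^3 - 165*z^2 + 398*z - 80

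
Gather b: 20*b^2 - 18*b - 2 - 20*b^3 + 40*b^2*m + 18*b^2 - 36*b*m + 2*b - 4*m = -20*b^3 + b^2*(40*m + 38) + b*(-36*m - 16) - 4*m - 2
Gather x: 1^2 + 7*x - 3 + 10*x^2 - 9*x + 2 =10*x^2 - 2*x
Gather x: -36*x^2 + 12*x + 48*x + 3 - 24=-36*x^2 + 60*x - 21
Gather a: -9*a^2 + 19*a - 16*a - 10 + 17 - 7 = -9*a^2 + 3*a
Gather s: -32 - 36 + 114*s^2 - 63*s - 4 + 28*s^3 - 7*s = 28*s^3 + 114*s^2 - 70*s - 72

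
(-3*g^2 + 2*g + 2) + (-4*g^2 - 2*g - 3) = -7*g^2 - 1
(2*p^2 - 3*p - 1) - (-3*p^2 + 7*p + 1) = 5*p^2 - 10*p - 2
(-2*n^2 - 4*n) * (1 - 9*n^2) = 18*n^4 + 36*n^3 - 2*n^2 - 4*n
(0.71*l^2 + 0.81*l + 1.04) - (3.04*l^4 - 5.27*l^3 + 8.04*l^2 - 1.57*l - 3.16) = -3.04*l^4 + 5.27*l^3 - 7.33*l^2 + 2.38*l + 4.2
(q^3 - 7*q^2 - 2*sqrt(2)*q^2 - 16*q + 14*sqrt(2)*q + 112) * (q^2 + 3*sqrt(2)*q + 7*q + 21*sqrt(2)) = q^5 + sqrt(2)*q^4 - 77*q^3 - 97*sqrt(2)*q^2 + 1372*q + 2352*sqrt(2)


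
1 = 1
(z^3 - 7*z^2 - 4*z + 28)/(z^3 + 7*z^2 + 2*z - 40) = (z^2 - 5*z - 14)/(z^2 + 9*z + 20)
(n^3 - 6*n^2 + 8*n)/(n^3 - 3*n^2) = (n^2 - 6*n + 8)/(n*(n - 3))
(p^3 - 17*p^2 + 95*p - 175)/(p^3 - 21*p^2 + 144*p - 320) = (p^2 - 12*p + 35)/(p^2 - 16*p + 64)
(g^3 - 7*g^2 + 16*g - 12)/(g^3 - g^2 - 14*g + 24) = (g - 2)/(g + 4)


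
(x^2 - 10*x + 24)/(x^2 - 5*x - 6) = (x - 4)/(x + 1)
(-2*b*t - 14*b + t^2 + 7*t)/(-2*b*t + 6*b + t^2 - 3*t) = (t + 7)/(t - 3)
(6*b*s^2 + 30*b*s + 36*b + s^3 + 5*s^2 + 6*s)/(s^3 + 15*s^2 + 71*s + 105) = (6*b*s + 12*b + s^2 + 2*s)/(s^2 + 12*s + 35)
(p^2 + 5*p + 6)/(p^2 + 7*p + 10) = (p + 3)/(p + 5)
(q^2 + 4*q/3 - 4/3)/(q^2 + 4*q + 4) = (q - 2/3)/(q + 2)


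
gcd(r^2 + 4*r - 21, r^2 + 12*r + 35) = r + 7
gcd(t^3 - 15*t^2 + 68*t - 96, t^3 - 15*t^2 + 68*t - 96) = t^3 - 15*t^2 + 68*t - 96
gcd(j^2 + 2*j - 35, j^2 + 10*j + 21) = j + 7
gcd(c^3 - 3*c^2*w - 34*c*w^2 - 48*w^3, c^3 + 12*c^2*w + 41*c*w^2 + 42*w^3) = c^2 + 5*c*w + 6*w^2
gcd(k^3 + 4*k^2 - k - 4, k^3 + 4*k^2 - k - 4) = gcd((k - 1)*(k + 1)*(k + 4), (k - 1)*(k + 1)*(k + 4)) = k^3 + 4*k^2 - k - 4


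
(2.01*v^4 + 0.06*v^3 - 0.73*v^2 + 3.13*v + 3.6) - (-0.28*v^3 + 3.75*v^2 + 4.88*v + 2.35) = 2.01*v^4 + 0.34*v^3 - 4.48*v^2 - 1.75*v + 1.25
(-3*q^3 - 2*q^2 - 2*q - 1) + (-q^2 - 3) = -3*q^3 - 3*q^2 - 2*q - 4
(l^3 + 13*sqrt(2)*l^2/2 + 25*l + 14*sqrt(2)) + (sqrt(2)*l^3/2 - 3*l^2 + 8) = sqrt(2)*l^3/2 + l^3 - 3*l^2 + 13*sqrt(2)*l^2/2 + 25*l + 8 + 14*sqrt(2)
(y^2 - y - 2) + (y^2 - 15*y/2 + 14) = 2*y^2 - 17*y/2 + 12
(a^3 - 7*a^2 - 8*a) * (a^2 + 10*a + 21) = a^5 + 3*a^4 - 57*a^3 - 227*a^2 - 168*a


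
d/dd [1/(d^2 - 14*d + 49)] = 2*(7 - d)/(d^2 - 14*d + 49)^2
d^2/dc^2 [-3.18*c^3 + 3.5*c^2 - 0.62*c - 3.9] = 7.0 - 19.08*c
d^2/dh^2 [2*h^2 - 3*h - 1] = 4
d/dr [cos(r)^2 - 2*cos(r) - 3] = 2*(1 - cos(r))*sin(r)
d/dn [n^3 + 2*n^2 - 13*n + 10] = 3*n^2 + 4*n - 13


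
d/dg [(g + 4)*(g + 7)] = 2*g + 11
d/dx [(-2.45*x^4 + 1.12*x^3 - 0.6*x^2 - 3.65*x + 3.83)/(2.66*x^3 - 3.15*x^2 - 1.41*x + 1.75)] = (-6.517*x^6 + 15.435*x^5 + 8.4315*x^4 - 0.8904*x^3 - 35.3349*x^2 + 22.029*x - 0.987200000000001)/(7.0756*x^6 - 16.758*x^5 + 2.4213*x^4 + 18.193*x^3 - 9.0369*x^2 - 4.935*x + 3.0625)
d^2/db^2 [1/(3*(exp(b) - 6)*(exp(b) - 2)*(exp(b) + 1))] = (9*exp(5*b) - 77*exp(4*b) + 204*exp(3*b) - 192*exp(2*b) + 352*exp(b) - 48)*exp(b)/(3*(exp(9*b) - 21*exp(8*b) + 159*exp(7*b) - 475*exp(6*b) + 132*exp(5*b) + 1716*exp(4*b) - 1520*exp(3*b) - 2448*exp(2*b) + 1728*exp(b) + 1728))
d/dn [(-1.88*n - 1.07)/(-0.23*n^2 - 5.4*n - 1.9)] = (0.4324*n^2 + 10.152*n - (0.46*n + 5.4)*(1.88*n + 1.07) + 3.572)/(0.23*n^2 + 5.4*n + 1.9)^2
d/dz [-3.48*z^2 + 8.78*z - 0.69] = 8.78 - 6.96*z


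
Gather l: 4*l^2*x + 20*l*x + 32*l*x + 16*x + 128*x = 4*l^2*x + 52*l*x + 144*x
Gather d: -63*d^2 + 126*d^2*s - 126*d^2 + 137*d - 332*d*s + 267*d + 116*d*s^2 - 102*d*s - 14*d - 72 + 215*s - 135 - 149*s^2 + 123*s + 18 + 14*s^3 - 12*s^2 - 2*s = d^2*(126*s - 189) + d*(116*s^2 - 434*s + 390) + 14*s^3 - 161*s^2 + 336*s - 189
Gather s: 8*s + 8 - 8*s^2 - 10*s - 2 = -8*s^2 - 2*s + 6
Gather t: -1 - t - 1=-t - 2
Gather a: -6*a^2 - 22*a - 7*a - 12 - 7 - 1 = -6*a^2 - 29*a - 20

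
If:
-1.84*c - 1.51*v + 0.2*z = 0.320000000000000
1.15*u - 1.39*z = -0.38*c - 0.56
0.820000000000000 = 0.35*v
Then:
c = 0.108695652173913*z - 2.09658385093168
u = 1.17277882797732*z + 0.20582770726438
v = 2.34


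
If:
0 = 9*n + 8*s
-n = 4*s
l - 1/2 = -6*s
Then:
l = 1/2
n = 0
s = 0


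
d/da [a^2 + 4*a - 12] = 2*a + 4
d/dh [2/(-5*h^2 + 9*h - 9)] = 2*(10*h - 9)/(5*h^2 - 9*h + 9)^2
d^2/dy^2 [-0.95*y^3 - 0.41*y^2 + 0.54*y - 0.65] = -5.7*y - 0.82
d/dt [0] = 0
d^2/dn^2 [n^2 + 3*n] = 2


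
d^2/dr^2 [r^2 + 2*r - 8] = 2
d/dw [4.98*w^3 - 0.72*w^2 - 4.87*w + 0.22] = 14.94*w^2 - 1.44*w - 4.87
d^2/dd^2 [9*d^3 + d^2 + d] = 54*d + 2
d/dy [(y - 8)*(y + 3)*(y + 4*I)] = 3*y^2 + y*(-10 + 8*I) - 24 - 20*I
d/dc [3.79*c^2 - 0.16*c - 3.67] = 7.58*c - 0.16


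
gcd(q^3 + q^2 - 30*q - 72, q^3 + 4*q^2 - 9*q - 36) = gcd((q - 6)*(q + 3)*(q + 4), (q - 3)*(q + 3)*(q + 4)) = q^2 + 7*q + 12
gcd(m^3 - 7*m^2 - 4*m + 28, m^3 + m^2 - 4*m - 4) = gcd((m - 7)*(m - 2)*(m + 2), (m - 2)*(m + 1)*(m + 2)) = m^2 - 4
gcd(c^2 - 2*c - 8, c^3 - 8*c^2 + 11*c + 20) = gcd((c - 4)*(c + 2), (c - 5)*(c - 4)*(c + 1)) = c - 4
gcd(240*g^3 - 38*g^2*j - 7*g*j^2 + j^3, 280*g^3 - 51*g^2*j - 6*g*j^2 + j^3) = 40*g^2 - 13*g*j + j^2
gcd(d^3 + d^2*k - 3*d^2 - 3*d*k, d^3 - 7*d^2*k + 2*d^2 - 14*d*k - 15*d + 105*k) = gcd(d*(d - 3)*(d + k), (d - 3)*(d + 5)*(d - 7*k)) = d - 3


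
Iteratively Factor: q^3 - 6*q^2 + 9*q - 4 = (q - 4)*(q^2 - 2*q + 1) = (q - 4)*(q - 1)*(q - 1)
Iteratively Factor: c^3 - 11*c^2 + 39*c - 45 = (c - 5)*(c^2 - 6*c + 9) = (c - 5)*(c - 3)*(c - 3)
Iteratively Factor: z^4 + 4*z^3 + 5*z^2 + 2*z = (z + 1)*(z^3 + 3*z^2 + 2*z) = (z + 1)*(z + 2)*(z^2 + z) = z*(z + 1)*(z + 2)*(z + 1)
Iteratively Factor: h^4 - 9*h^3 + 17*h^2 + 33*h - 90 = (h - 5)*(h^3 - 4*h^2 - 3*h + 18) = (h - 5)*(h - 3)*(h^2 - h - 6) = (h - 5)*(h - 3)^2*(h + 2)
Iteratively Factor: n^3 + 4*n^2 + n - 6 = (n - 1)*(n^2 + 5*n + 6) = (n - 1)*(n + 2)*(n + 3)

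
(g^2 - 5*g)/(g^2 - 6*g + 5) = g/(g - 1)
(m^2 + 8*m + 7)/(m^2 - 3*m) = (m^2 + 8*m + 7)/(m*(m - 3))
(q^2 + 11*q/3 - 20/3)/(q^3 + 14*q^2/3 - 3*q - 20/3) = 1/(q + 1)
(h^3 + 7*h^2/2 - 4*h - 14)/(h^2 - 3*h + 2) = (h^2 + 11*h/2 + 7)/(h - 1)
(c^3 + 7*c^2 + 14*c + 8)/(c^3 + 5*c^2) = (c^3 + 7*c^2 + 14*c + 8)/(c^2*(c + 5))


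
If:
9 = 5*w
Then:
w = 9/5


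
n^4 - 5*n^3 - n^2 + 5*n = n*(n - 5)*(n - 1)*(n + 1)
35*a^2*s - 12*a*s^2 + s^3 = s*(-7*a + s)*(-5*a + s)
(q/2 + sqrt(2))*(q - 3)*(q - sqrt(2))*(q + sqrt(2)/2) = q^4/2 - 3*q^3/2 + 3*sqrt(2)*q^3/4 - 9*sqrt(2)*q^2/4 - 3*q^2/2 - sqrt(2)*q + 9*q/2 + 3*sqrt(2)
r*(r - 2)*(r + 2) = r^3 - 4*r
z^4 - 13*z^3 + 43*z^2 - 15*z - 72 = (z - 8)*(z - 3)^2*(z + 1)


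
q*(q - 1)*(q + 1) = q^3 - q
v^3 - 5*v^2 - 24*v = v*(v - 8)*(v + 3)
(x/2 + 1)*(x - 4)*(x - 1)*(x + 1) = x^4/2 - x^3 - 9*x^2/2 + x + 4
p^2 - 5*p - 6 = (p - 6)*(p + 1)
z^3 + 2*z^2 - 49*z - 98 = (z - 7)*(z + 2)*(z + 7)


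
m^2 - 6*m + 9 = (m - 3)^2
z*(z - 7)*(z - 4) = z^3 - 11*z^2 + 28*z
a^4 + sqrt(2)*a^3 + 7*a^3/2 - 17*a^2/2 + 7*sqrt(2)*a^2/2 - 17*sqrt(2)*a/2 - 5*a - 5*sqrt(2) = (a - 2)*(a + 1/2)*(a + 5)*(a + sqrt(2))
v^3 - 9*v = v*(v - 3)*(v + 3)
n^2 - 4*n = n*(n - 4)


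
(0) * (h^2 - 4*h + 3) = 0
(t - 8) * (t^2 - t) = t^3 - 9*t^2 + 8*t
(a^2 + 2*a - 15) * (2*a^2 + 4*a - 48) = 2*a^4 + 8*a^3 - 70*a^2 - 156*a + 720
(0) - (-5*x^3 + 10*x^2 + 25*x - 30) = 5*x^3 - 10*x^2 - 25*x + 30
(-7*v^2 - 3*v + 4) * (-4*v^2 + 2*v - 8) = 28*v^4 - 2*v^3 + 34*v^2 + 32*v - 32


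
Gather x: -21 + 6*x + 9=6*x - 12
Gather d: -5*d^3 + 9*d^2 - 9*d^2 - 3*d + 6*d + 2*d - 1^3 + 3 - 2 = -5*d^3 + 5*d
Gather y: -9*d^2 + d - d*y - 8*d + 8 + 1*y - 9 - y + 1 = -9*d^2 - d*y - 7*d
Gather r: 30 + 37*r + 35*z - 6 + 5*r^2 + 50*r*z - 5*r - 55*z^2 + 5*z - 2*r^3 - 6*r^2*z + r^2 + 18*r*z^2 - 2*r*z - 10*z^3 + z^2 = -2*r^3 + r^2*(6 - 6*z) + r*(18*z^2 + 48*z + 32) - 10*z^3 - 54*z^2 + 40*z + 24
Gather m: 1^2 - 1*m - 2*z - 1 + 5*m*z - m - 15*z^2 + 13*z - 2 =m*(5*z - 2) - 15*z^2 + 11*z - 2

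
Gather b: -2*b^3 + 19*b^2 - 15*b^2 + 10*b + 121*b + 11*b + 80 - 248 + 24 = -2*b^3 + 4*b^2 + 142*b - 144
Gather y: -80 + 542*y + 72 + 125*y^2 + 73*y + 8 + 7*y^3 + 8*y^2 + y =7*y^3 + 133*y^2 + 616*y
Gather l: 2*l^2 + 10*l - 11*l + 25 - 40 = 2*l^2 - l - 15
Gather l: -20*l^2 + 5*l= -20*l^2 + 5*l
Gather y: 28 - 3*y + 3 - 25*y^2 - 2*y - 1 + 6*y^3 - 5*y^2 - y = 6*y^3 - 30*y^2 - 6*y + 30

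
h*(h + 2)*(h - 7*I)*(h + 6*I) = h^4 + 2*h^3 - I*h^3 + 42*h^2 - 2*I*h^2 + 84*h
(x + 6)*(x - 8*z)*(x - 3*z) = x^3 - 11*x^2*z + 6*x^2 + 24*x*z^2 - 66*x*z + 144*z^2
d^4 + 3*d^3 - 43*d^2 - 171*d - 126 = (d - 7)*(d + 1)*(d + 3)*(d + 6)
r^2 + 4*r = r*(r + 4)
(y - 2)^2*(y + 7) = y^3 + 3*y^2 - 24*y + 28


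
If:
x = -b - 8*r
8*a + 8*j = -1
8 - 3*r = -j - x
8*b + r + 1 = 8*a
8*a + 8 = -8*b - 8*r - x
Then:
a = -4511/10552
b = -863/1319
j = 399/1319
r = 1074/1319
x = -7729/1319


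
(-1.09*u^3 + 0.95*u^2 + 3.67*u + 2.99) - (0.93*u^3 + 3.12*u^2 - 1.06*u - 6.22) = -2.02*u^3 - 2.17*u^2 + 4.73*u + 9.21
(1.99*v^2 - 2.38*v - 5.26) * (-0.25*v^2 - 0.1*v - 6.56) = -0.4975*v^4 + 0.396*v^3 - 11.5014*v^2 + 16.1388*v + 34.5056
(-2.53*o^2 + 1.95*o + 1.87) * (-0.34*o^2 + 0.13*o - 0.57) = 0.8602*o^4 - 0.9919*o^3 + 1.0598*o^2 - 0.8684*o - 1.0659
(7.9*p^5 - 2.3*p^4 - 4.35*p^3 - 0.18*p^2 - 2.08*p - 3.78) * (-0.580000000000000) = -4.582*p^5 + 1.334*p^4 + 2.523*p^3 + 0.1044*p^2 + 1.2064*p + 2.1924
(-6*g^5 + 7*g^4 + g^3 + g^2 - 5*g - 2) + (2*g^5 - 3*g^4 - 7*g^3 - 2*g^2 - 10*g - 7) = -4*g^5 + 4*g^4 - 6*g^3 - g^2 - 15*g - 9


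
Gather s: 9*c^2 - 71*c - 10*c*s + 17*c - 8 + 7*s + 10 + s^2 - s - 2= 9*c^2 - 54*c + s^2 + s*(6 - 10*c)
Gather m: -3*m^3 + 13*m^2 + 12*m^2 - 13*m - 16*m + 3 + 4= -3*m^3 + 25*m^2 - 29*m + 7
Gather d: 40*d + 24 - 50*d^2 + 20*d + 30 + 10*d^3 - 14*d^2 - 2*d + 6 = 10*d^3 - 64*d^2 + 58*d + 60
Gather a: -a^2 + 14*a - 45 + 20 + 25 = -a^2 + 14*a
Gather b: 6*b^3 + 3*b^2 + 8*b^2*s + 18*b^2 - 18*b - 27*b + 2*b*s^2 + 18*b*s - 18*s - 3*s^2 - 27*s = 6*b^3 + b^2*(8*s + 21) + b*(2*s^2 + 18*s - 45) - 3*s^2 - 45*s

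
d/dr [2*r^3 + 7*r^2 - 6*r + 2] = 6*r^2 + 14*r - 6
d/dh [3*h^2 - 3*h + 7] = 6*h - 3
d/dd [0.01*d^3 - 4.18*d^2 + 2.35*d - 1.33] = 0.03*d^2 - 8.36*d + 2.35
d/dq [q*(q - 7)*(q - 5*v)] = 3*q^2 - 10*q*v - 14*q + 35*v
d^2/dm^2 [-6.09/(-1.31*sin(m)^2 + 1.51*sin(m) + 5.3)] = (41.804196*sin(m)^4 - 36.139887*sin(m)^3 + 120.310995*sin(m)^2 + 23.541504*sin(m) - 112.337358)/(-1.31*sin(m)^2 + 1.51*sin(m) + 5.3)^3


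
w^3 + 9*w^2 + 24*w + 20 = (w + 2)^2*(w + 5)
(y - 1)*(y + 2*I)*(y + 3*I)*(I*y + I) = I*y^4 - 5*y^3 - 7*I*y^2 + 5*y + 6*I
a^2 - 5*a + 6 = (a - 3)*(a - 2)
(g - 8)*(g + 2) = g^2 - 6*g - 16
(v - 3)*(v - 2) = v^2 - 5*v + 6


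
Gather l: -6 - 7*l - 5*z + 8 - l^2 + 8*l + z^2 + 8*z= -l^2 + l + z^2 + 3*z + 2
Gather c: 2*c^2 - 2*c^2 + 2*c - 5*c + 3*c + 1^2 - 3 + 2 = 0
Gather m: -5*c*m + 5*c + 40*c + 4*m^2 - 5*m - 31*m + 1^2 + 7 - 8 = 45*c + 4*m^2 + m*(-5*c - 36)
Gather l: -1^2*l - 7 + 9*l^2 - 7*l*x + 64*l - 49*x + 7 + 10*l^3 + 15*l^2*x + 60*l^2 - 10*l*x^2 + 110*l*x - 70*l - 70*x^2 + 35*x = 10*l^3 + l^2*(15*x + 69) + l*(-10*x^2 + 103*x - 7) - 70*x^2 - 14*x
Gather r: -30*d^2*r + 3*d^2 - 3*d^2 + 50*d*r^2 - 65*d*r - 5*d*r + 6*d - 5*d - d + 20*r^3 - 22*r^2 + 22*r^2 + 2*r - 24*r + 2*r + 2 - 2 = 50*d*r^2 + 20*r^3 + r*(-30*d^2 - 70*d - 20)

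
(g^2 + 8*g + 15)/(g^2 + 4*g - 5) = (g + 3)/(g - 1)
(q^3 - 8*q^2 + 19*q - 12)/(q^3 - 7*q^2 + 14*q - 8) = (q - 3)/(q - 2)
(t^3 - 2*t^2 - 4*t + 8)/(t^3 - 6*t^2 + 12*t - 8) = (t + 2)/(t - 2)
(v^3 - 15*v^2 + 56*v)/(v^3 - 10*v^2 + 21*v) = (v - 8)/(v - 3)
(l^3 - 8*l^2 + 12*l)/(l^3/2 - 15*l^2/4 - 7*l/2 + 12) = 4*l*(l^2 - 8*l + 12)/(2*l^3 - 15*l^2 - 14*l + 48)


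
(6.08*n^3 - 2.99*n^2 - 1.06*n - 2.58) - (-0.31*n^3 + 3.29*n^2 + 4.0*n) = 6.39*n^3 - 6.28*n^2 - 5.06*n - 2.58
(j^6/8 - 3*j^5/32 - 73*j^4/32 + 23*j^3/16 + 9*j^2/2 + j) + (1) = j^6/8 - 3*j^5/32 - 73*j^4/32 + 23*j^3/16 + 9*j^2/2 + j + 1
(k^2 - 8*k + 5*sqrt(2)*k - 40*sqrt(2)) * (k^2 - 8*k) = k^4 - 16*k^3 + 5*sqrt(2)*k^3 - 80*sqrt(2)*k^2 + 64*k^2 + 320*sqrt(2)*k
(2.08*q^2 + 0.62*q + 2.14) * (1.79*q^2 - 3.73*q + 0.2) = 3.7232*q^4 - 6.6486*q^3 + 1.934*q^2 - 7.8582*q + 0.428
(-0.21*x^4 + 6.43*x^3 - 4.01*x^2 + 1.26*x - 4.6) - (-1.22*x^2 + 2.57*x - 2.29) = -0.21*x^4 + 6.43*x^3 - 2.79*x^2 - 1.31*x - 2.31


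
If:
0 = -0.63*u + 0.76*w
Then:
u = 1.20634920634921*w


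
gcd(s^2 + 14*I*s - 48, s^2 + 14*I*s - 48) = s^2 + 14*I*s - 48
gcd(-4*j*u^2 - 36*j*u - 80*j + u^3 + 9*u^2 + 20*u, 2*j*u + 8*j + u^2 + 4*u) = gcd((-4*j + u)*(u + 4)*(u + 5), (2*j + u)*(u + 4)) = u + 4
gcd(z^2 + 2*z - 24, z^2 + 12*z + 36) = z + 6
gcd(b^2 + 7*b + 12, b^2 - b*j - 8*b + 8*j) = 1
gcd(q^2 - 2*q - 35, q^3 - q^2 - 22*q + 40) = q + 5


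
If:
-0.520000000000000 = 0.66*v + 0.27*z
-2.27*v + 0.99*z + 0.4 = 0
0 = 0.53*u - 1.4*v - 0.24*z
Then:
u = -1.37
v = -0.32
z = -1.14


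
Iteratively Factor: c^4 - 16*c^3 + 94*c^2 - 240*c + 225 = (c - 3)*(c^3 - 13*c^2 + 55*c - 75) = (c - 5)*(c - 3)*(c^2 - 8*c + 15) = (c - 5)*(c - 3)^2*(c - 5)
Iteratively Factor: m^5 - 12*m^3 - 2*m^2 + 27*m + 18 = (m + 1)*(m^4 - m^3 - 11*m^2 + 9*m + 18) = (m + 1)*(m + 3)*(m^3 - 4*m^2 + m + 6) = (m + 1)^2*(m + 3)*(m^2 - 5*m + 6) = (m - 3)*(m + 1)^2*(m + 3)*(m - 2)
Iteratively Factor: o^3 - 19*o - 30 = (o - 5)*(o^2 + 5*o + 6) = (o - 5)*(o + 2)*(o + 3)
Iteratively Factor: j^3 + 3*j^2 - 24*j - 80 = (j + 4)*(j^2 - j - 20) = (j + 4)^2*(j - 5)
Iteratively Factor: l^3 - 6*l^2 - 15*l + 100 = (l + 4)*(l^2 - 10*l + 25) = (l - 5)*(l + 4)*(l - 5)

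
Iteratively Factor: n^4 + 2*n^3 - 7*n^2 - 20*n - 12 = (n + 1)*(n^3 + n^2 - 8*n - 12) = (n + 1)*(n + 2)*(n^2 - n - 6) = (n + 1)*(n + 2)^2*(n - 3)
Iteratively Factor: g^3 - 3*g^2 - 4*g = (g)*(g^2 - 3*g - 4) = g*(g + 1)*(g - 4)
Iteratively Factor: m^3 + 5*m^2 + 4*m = (m + 1)*(m^2 + 4*m) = m*(m + 1)*(m + 4)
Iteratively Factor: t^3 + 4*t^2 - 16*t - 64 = (t + 4)*(t^2 - 16) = (t - 4)*(t + 4)*(t + 4)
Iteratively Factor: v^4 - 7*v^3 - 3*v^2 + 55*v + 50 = (v - 5)*(v^3 - 2*v^2 - 13*v - 10) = (v - 5)*(v + 1)*(v^2 - 3*v - 10) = (v - 5)*(v + 1)*(v + 2)*(v - 5)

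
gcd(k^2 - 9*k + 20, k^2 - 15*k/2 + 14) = k - 4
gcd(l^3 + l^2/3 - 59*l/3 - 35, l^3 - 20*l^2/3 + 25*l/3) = l - 5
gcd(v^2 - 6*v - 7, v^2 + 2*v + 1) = v + 1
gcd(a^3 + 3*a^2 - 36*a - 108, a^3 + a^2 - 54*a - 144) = a^2 + 9*a + 18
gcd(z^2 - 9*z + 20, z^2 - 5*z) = z - 5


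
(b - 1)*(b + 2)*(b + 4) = b^3 + 5*b^2 + 2*b - 8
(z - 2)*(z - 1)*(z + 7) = z^3 + 4*z^2 - 19*z + 14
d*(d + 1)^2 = d^3 + 2*d^2 + d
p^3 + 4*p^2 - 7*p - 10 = (p - 2)*(p + 1)*(p + 5)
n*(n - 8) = n^2 - 8*n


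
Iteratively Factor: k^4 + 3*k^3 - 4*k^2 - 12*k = (k)*(k^3 + 3*k^2 - 4*k - 12) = k*(k + 2)*(k^2 + k - 6) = k*(k - 2)*(k + 2)*(k + 3)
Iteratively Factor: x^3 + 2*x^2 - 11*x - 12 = (x - 3)*(x^2 + 5*x + 4) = (x - 3)*(x + 4)*(x + 1)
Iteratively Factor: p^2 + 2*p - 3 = (p - 1)*(p + 3)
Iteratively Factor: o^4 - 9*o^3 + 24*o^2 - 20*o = (o - 5)*(o^3 - 4*o^2 + 4*o) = (o - 5)*(o - 2)*(o^2 - 2*o) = (o - 5)*(o - 2)^2*(o)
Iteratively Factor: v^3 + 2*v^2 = (v)*(v^2 + 2*v) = v^2*(v + 2)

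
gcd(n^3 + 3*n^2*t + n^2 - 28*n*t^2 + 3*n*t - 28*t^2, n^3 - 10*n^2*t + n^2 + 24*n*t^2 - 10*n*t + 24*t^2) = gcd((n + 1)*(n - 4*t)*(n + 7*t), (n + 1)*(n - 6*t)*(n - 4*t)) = -n^2 + 4*n*t - n + 4*t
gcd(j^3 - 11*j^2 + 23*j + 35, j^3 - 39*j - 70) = j - 7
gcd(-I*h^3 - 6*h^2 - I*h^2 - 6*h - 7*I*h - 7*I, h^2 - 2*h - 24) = 1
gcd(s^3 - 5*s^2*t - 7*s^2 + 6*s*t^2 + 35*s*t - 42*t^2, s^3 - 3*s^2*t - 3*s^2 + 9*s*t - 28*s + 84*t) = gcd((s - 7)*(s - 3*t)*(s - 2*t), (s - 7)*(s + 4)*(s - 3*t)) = s^2 - 3*s*t - 7*s + 21*t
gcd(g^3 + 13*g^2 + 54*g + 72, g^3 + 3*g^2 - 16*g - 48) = g^2 + 7*g + 12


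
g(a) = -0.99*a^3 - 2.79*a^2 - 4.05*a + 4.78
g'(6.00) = -144.45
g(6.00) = -333.80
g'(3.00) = -47.52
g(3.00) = -59.21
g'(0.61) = -8.56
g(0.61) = 1.05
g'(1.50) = -19.10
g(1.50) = -10.91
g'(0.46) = -7.25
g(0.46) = 2.23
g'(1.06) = -13.30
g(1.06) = -3.83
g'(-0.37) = -2.39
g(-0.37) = 5.95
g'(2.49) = -36.36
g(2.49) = -37.89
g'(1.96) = -26.40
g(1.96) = -21.33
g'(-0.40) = -2.29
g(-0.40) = 6.02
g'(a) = -2.97*a^2 - 5.58*a - 4.05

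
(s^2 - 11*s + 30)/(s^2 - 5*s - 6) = (s - 5)/(s + 1)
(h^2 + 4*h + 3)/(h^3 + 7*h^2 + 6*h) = (h + 3)/(h*(h + 6))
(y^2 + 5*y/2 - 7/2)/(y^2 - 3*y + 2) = (y + 7/2)/(y - 2)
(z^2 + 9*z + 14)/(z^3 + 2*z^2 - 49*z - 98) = 1/(z - 7)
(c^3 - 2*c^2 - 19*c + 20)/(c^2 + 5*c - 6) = (c^2 - c - 20)/(c + 6)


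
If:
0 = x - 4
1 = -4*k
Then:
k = -1/4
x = 4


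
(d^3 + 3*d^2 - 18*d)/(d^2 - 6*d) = (d^2 + 3*d - 18)/(d - 6)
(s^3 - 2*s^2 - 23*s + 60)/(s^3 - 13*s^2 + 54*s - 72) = (s + 5)/(s - 6)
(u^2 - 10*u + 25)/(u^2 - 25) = (u - 5)/(u + 5)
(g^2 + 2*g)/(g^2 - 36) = g*(g + 2)/(g^2 - 36)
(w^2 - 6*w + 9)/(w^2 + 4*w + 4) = (w^2 - 6*w + 9)/(w^2 + 4*w + 4)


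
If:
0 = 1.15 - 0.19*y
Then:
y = 6.05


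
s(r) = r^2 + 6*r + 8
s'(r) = 2*r + 6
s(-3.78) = -0.39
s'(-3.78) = -1.56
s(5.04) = 63.64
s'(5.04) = 16.08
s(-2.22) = -0.39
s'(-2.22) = 1.56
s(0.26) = 9.63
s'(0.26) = 6.52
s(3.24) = 37.94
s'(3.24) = 12.48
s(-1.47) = 1.34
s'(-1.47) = 3.06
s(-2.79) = -0.96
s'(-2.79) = 0.42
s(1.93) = 23.30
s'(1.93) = 9.86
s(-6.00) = 8.00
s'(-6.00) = -6.00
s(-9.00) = 35.00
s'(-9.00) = -12.00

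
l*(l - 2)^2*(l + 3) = l^4 - l^3 - 8*l^2 + 12*l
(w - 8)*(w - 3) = w^2 - 11*w + 24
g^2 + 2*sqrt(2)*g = g*(g + 2*sqrt(2))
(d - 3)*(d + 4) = d^2 + d - 12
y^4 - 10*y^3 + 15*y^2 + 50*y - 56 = (y - 7)*(y - 4)*(y - 1)*(y + 2)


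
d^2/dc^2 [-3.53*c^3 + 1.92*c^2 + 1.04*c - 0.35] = 3.84 - 21.18*c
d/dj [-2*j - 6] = -2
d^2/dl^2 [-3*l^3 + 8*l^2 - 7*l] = 16 - 18*l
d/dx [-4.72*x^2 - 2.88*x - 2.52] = -9.44*x - 2.88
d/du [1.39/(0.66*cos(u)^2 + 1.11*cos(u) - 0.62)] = (1.8348*cos(u) + 1.5429)*sin(u)/(0.66*cos(u)^2 + 1.11*cos(u) - 0.62)^2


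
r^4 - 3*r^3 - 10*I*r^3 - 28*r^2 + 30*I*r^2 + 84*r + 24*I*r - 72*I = (r - 3)*(r - 6*I)*(r - 2*I)^2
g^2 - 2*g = g*(g - 2)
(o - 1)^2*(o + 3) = o^3 + o^2 - 5*o + 3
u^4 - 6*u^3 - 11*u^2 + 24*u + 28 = (u - 7)*(u - 2)*(u + 1)*(u + 2)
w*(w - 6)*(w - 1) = w^3 - 7*w^2 + 6*w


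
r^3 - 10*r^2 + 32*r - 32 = (r - 4)^2*(r - 2)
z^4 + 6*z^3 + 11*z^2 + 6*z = z*(z + 1)*(z + 2)*(z + 3)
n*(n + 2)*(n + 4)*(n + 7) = n^4 + 13*n^3 + 50*n^2 + 56*n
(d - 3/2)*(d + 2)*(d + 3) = d^3 + 7*d^2/2 - 3*d/2 - 9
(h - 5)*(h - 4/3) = h^2 - 19*h/3 + 20/3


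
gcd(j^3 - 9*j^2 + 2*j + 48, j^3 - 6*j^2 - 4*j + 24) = j + 2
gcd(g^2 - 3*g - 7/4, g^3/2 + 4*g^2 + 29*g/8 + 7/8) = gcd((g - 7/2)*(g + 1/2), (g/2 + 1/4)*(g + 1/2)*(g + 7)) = g + 1/2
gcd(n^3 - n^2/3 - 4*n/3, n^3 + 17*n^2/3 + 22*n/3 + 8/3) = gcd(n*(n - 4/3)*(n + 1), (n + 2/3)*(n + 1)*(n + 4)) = n + 1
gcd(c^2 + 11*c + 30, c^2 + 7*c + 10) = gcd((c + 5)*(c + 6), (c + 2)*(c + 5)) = c + 5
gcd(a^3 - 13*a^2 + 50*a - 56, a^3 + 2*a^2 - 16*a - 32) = a - 4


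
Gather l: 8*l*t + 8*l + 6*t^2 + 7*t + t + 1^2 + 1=l*(8*t + 8) + 6*t^2 + 8*t + 2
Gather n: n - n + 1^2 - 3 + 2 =0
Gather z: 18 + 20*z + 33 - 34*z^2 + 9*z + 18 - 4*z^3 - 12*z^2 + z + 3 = -4*z^3 - 46*z^2 + 30*z + 72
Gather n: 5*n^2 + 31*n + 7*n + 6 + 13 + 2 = 5*n^2 + 38*n + 21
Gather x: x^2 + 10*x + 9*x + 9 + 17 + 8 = x^2 + 19*x + 34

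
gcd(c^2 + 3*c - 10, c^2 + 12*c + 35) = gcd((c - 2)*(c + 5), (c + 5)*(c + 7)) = c + 5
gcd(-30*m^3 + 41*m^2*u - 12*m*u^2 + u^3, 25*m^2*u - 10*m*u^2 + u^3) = -5*m + u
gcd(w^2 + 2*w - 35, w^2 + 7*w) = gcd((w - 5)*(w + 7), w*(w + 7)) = w + 7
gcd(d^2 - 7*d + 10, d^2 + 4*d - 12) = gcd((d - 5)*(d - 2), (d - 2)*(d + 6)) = d - 2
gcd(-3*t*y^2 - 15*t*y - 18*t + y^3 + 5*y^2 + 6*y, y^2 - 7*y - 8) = 1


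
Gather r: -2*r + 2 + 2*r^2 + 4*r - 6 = 2*r^2 + 2*r - 4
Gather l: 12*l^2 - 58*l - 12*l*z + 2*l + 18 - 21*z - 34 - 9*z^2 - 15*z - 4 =12*l^2 + l*(-12*z - 56) - 9*z^2 - 36*z - 20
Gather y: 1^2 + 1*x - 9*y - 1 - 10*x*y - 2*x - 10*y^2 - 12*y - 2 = -x - 10*y^2 + y*(-10*x - 21) - 2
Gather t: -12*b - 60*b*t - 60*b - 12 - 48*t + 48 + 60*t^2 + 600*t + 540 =-72*b + 60*t^2 + t*(552 - 60*b) + 576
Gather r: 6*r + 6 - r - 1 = 5*r + 5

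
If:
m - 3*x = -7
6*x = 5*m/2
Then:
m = 28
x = 35/3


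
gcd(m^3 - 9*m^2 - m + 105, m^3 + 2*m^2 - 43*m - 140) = m - 7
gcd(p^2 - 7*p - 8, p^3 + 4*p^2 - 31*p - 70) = 1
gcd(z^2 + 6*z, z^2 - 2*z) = z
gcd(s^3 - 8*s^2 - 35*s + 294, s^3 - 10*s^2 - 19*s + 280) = s - 7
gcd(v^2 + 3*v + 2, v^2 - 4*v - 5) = v + 1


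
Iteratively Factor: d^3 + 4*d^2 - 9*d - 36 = (d + 3)*(d^2 + d - 12) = (d - 3)*(d + 3)*(d + 4)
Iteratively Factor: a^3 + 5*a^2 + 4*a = (a + 4)*(a^2 + a) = (a + 1)*(a + 4)*(a)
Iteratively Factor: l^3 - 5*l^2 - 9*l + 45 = (l - 3)*(l^2 - 2*l - 15) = (l - 3)*(l + 3)*(l - 5)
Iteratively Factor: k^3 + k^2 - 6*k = (k + 3)*(k^2 - 2*k) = k*(k + 3)*(k - 2)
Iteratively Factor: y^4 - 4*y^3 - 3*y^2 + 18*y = (y + 2)*(y^3 - 6*y^2 + 9*y) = (y - 3)*(y + 2)*(y^2 - 3*y) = y*(y - 3)*(y + 2)*(y - 3)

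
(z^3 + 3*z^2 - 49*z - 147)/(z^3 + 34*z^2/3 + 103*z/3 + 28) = 3*(z - 7)/(3*z + 4)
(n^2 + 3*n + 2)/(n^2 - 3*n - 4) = (n + 2)/(n - 4)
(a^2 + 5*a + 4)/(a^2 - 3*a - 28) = (a + 1)/(a - 7)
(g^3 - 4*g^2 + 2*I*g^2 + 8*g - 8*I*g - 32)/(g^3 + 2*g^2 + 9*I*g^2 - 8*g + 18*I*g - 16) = (g^3 + g^2*(-4 + 2*I) + g*(8 - 8*I) - 32)/(g^3 + g^2*(2 + 9*I) + g*(-8 + 18*I) - 16)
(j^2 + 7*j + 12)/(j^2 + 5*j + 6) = (j + 4)/(j + 2)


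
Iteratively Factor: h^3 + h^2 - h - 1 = (h - 1)*(h^2 + 2*h + 1) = (h - 1)*(h + 1)*(h + 1)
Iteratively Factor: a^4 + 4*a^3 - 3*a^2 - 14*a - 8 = (a - 2)*(a^3 + 6*a^2 + 9*a + 4) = (a - 2)*(a + 1)*(a^2 + 5*a + 4) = (a - 2)*(a + 1)*(a + 4)*(a + 1)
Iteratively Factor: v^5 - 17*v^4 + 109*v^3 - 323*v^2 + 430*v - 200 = (v - 2)*(v^4 - 15*v^3 + 79*v^2 - 165*v + 100) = (v - 5)*(v - 2)*(v^3 - 10*v^2 + 29*v - 20) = (v - 5)*(v - 4)*(v - 2)*(v^2 - 6*v + 5) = (v - 5)*(v - 4)*(v - 2)*(v - 1)*(v - 5)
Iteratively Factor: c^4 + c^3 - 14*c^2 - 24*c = (c)*(c^3 + c^2 - 14*c - 24) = c*(c - 4)*(c^2 + 5*c + 6) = c*(c - 4)*(c + 2)*(c + 3)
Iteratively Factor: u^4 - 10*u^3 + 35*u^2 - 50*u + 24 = (u - 3)*(u^3 - 7*u^2 + 14*u - 8) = (u - 4)*(u - 3)*(u^2 - 3*u + 2) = (u - 4)*(u - 3)*(u - 2)*(u - 1)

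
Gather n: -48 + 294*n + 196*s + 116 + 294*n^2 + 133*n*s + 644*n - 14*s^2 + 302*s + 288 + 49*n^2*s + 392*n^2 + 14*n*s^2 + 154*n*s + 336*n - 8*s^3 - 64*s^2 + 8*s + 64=n^2*(49*s + 686) + n*(14*s^2 + 287*s + 1274) - 8*s^3 - 78*s^2 + 506*s + 420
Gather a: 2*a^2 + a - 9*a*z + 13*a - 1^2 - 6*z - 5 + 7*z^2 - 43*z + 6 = 2*a^2 + a*(14 - 9*z) + 7*z^2 - 49*z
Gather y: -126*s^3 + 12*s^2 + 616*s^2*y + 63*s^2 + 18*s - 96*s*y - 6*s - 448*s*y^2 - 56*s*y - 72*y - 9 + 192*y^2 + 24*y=-126*s^3 + 75*s^2 + 12*s + y^2*(192 - 448*s) + y*(616*s^2 - 152*s - 48) - 9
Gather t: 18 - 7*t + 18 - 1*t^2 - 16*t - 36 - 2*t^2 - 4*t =-3*t^2 - 27*t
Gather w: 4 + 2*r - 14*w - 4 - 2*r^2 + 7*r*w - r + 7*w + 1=-2*r^2 + r + w*(7*r - 7) + 1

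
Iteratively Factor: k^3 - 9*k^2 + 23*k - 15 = (k - 1)*(k^2 - 8*k + 15) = (k - 5)*(k - 1)*(k - 3)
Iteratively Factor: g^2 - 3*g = (g - 3)*(g)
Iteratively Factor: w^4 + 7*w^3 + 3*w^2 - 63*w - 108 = (w - 3)*(w^3 + 10*w^2 + 33*w + 36) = (w - 3)*(w + 3)*(w^2 + 7*w + 12) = (w - 3)*(w + 3)*(w + 4)*(w + 3)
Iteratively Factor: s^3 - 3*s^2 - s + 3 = (s - 1)*(s^2 - 2*s - 3) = (s - 3)*(s - 1)*(s + 1)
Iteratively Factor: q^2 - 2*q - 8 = (q - 4)*(q + 2)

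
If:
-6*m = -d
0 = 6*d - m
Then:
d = 0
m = 0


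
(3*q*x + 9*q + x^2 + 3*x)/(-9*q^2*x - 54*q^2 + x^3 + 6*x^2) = (x + 3)/(-3*q*x - 18*q + x^2 + 6*x)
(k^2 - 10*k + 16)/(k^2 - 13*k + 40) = (k - 2)/(k - 5)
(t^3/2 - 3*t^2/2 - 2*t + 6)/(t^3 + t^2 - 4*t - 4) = (t - 3)/(2*(t + 1))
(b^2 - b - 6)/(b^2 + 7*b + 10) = (b - 3)/(b + 5)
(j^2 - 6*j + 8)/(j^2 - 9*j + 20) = (j - 2)/(j - 5)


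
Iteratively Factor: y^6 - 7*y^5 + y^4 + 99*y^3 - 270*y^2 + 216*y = (y + 4)*(y^5 - 11*y^4 + 45*y^3 - 81*y^2 + 54*y) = y*(y + 4)*(y^4 - 11*y^3 + 45*y^2 - 81*y + 54) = y*(y - 2)*(y + 4)*(y^3 - 9*y^2 + 27*y - 27) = y*(y - 3)*(y - 2)*(y + 4)*(y^2 - 6*y + 9) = y*(y - 3)^2*(y - 2)*(y + 4)*(y - 3)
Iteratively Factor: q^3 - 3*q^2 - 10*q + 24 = (q - 4)*(q^2 + q - 6) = (q - 4)*(q - 2)*(q + 3)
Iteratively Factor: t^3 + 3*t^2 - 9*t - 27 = (t + 3)*(t^2 - 9) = (t - 3)*(t + 3)*(t + 3)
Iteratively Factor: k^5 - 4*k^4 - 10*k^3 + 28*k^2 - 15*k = (k - 1)*(k^4 - 3*k^3 - 13*k^2 + 15*k) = k*(k - 1)*(k^3 - 3*k^2 - 13*k + 15) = k*(k - 1)*(k + 3)*(k^2 - 6*k + 5) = k*(k - 1)^2*(k + 3)*(k - 5)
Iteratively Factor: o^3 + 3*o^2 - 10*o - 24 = (o + 2)*(o^2 + o - 12) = (o + 2)*(o + 4)*(o - 3)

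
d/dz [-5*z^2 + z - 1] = 1 - 10*z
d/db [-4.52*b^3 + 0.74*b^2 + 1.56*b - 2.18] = -13.56*b^2 + 1.48*b + 1.56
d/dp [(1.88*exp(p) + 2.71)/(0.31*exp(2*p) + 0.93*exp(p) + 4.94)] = (-0.5828*exp(2*p) - 1.6802*exp(p) + 6.7669)*exp(p)/(0.0961*exp(4*p) + 0.5766*exp(3*p) + 3.9277*exp(2*p) + 9.1884*exp(p) + 24.4036)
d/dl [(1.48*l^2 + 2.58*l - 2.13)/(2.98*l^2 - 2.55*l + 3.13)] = (-11.4624*l^2 + 21.9596*l + 2.6439)/(8.8804*l^4 - 15.198*l^3 + 25.1573*l^2 - 15.963*l + 9.7969)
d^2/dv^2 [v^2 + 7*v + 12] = 2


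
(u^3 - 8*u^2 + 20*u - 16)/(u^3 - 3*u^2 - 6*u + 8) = (u^2 - 4*u + 4)/(u^2 + u - 2)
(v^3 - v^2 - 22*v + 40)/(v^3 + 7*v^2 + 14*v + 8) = (v^3 - v^2 - 22*v + 40)/(v^3 + 7*v^2 + 14*v + 8)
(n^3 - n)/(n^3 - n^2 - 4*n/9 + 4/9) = 9*n*(n + 1)/(9*n^2 - 4)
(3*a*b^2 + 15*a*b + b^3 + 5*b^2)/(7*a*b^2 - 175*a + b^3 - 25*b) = b*(3*a + b)/(7*a*b - 35*a + b^2 - 5*b)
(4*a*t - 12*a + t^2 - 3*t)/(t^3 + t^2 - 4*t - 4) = (4*a*t - 12*a + t^2 - 3*t)/(t^3 + t^2 - 4*t - 4)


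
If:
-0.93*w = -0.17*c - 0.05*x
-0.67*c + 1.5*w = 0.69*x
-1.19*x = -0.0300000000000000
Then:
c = -0.04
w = -0.01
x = 0.03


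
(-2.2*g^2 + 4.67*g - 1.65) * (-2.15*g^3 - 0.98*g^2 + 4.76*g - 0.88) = 4.73*g^5 - 7.8845*g^4 - 11.5011*g^3 + 25.7822*g^2 - 11.9636*g + 1.452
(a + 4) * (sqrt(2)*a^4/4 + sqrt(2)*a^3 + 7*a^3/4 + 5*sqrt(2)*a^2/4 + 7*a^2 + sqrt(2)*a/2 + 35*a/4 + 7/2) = sqrt(2)*a^5/4 + 7*a^4/4 + 2*sqrt(2)*a^4 + 21*sqrt(2)*a^3/4 + 14*a^3 + 11*sqrt(2)*a^2/2 + 147*a^2/4 + 2*sqrt(2)*a + 77*a/2 + 14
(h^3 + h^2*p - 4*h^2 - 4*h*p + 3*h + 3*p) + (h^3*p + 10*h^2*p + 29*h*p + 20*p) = h^3*p + h^3 + 11*h^2*p - 4*h^2 + 25*h*p + 3*h + 23*p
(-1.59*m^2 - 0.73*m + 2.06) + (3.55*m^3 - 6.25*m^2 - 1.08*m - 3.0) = 3.55*m^3 - 7.84*m^2 - 1.81*m - 0.94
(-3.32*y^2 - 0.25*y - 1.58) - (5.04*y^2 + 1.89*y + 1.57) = -8.36*y^2 - 2.14*y - 3.15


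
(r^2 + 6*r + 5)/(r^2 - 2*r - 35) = (r + 1)/(r - 7)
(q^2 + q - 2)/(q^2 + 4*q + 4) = (q - 1)/(q + 2)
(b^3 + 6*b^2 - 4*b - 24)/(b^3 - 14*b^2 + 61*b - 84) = (b^3 + 6*b^2 - 4*b - 24)/(b^3 - 14*b^2 + 61*b - 84)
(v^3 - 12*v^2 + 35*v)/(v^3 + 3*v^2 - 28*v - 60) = v*(v - 7)/(v^2 + 8*v + 12)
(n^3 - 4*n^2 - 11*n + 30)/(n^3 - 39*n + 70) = (n + 3)/(n + 7)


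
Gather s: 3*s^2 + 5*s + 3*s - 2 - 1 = 3*s^2 + 8*s - 3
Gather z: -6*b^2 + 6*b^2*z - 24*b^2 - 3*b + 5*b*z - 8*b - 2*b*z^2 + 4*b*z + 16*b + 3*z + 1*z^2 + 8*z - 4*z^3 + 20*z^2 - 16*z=-30*b^2 + 5*b - 4*z^3 + z^2*(21 - 2*b) + z*(6*b^2 + 9*b - 5)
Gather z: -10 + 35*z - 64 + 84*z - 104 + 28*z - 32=147*z - 210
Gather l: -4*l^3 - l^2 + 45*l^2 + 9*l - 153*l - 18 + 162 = -4*l^3 + 44*l^2 - 144*l + 144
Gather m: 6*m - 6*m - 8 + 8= 0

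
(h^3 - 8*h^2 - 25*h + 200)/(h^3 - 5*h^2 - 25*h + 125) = (h - 8)/(h - 5)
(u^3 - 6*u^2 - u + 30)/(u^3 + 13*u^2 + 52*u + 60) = (u^2 - 8*u + 15)/(u^2 + 11*u + 30)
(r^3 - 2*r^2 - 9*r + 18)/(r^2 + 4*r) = (r^3 - 2*r^2 - 9*r + 18)/(r*(r + 4))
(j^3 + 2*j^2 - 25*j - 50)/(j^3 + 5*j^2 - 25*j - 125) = (j + 2)/(j + 5)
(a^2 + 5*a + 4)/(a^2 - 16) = (a + 1)/(a - 4)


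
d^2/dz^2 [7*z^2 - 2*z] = 14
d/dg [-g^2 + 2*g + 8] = 2 - 2*g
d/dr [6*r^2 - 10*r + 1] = 12*r - 10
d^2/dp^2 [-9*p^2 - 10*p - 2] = -18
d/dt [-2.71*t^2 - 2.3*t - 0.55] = -5.42*t - 2.3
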